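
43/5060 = 43/5060=0.01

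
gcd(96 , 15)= 3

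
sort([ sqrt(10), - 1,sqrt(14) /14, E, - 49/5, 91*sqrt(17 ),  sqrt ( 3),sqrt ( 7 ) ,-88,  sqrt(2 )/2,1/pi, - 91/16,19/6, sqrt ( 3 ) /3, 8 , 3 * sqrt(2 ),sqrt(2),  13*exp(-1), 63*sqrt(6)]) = [ - 88, - 49/5, - 91/16 , - 1, sqrt ( 14)/14,1/pi, sqrt( 3 )/3, sqrt( 2)/2,  sqrt(2),sqrt( 3), sqrt(7),E , sqrt( 10),19/6,3*sqrt(2), 13*exp( - 1) , 8, 63*sqrt (6 ), 91*sqrt(17)] 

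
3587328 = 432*8304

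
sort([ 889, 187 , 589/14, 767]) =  [ 589/14, 187,  767,889 ] 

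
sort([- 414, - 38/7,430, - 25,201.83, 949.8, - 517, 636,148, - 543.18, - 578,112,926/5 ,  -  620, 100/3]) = [ -620,- 578, - 543.18, -517, - 414 , - 25 ,-38/7, 100/3, 112,  148, 926/5,  201.83,  430, 636,949.8]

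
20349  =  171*119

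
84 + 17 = 101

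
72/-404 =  - 18/101 = -0.18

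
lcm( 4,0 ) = 0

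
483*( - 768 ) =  - 370944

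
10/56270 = 1/5627 = 0.00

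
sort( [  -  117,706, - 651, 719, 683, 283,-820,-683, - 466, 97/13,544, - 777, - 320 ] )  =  [-820,  -  777, - 683, - 651, - 466, - 320, - 117,97/13,  283, 544, 683, 706, 719]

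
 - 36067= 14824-50891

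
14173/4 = 3543  +  1/4 = 3543.25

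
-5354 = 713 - 6067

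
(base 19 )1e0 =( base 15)2BC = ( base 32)jj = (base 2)1001110011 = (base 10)627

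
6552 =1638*4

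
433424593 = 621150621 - 187726028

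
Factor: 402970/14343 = 2^1*3^( - 1)*5^1* 7^( - 1)*59^1=590/21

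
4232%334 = 224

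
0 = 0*365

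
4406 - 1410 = 2996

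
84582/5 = 16916 + 2/5 = 16916.40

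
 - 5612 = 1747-7359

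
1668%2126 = 1668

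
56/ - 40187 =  - 8/5741 =- 0.00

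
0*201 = 0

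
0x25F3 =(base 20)145F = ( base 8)22763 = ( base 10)9715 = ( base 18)1BHD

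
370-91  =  279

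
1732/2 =866 = 866.00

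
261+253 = 514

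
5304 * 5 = 26520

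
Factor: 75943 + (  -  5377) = 70566 = 2^1*3^1*19^1*619^1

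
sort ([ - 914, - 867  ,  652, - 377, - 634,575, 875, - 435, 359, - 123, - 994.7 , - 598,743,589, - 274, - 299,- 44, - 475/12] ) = [ - 994.7, - 914, - 867 , - 634, - 598,- 435, - 377, - 299, - 274, - 123, - 44, - 475/12 , 359, 575,589,652,743,875] 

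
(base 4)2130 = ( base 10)156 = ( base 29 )5b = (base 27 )5l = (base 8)234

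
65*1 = 65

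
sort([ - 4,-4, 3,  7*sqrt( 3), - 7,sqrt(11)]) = [ - 7, - 4, - 4, 3,sqrt(  11),  7*sqrt( 3 )] 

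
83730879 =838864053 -755133174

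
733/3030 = 733/3030 = 0.24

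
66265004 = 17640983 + 48624021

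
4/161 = 4/161= 0.02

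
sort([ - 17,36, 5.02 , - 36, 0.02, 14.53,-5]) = [-36, - 17, - 5, 0.02, 5.02,14.53, 36 ]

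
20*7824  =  156480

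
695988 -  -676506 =1372494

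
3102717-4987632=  - 1884915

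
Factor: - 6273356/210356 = - 36473/1223 = - 1223^( - 1) * 36473^1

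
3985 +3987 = 7972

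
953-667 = 286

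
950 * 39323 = 37356850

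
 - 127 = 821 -948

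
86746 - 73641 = 13105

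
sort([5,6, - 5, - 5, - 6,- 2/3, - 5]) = [ - 6,- 5, - 5, - 5, - 2/3,5,6 ]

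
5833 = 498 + 5335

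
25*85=2125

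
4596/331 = 13 + 293/331 = 13.89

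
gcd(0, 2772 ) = 2772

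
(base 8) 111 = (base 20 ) 3d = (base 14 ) 53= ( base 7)133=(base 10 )73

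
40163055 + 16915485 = 57078540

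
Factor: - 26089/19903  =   - 7^1*13^( - 1)*1531^( - 1 )*3727^1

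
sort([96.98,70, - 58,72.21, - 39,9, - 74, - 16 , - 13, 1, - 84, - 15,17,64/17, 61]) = [ - 84, - 74, - 58, - 39, - 16,- 15, - 13 , 1,64/17,9 , 17,  61 , 70,72.21,96.98]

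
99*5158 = 510642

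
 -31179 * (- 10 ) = 311790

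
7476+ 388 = 7864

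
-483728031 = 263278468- 747006499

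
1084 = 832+252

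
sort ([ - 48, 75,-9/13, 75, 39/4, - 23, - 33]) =[-48, - 33,  -  23,-9/13, 39/4, 75 , 75 ]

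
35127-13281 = 21846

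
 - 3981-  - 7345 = 3364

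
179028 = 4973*36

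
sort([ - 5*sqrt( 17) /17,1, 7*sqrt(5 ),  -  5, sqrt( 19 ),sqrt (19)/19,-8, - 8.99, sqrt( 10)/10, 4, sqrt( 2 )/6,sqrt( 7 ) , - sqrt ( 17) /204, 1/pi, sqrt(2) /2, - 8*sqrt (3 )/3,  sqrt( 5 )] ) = [-8.99, - 8,-5,-8*sqrt(3 )/3, - 5*sqrt( 17 )/17, - sqrt( 17)/204,  sqrt( 19 )/19, sqrt(2 )/6, sqrt( 10 )/10, 1/pi,sqrt(2)/2, 1,sqrt(5), sqrt( 7), 4, sqrt ( 19),  7*sqrt(5) ]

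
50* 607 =30350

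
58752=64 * 918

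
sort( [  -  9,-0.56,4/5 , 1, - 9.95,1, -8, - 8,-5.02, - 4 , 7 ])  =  [ - 9.95,-9,-8, - 8,- 5.02,-4, - 0.56,4/5,1, 1, 7 ]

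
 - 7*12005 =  - 84035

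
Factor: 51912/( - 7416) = - 7 = - 7^1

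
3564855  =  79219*45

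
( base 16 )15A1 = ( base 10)5537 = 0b1010110100001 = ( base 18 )h1b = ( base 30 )64h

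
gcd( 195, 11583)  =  39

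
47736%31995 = 15741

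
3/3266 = 3/3266 = 0.00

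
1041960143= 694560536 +347399607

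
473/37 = 12 + 29/37 = 12.78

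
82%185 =82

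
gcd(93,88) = 1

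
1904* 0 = 0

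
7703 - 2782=4921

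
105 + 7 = 112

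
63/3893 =63/3893 = 0.02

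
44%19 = 6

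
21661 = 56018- 34357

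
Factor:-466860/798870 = -2^1*251^1 * 859^(-1) = - 502/859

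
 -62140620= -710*87522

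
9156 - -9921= 19077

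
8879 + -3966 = 4913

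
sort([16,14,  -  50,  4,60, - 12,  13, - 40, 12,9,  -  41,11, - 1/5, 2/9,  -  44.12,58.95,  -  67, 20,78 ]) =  [ - 67, - 50, - 44.12, - 41, - 40, - 12 , - 1/5,2/9,4,9,11,12,13,14 , 16,20,58.95,60,78]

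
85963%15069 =10618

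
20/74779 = 20/74779 = 0.00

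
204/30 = 6 + 4/5 = 6.80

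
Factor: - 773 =-773^1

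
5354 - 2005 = 3349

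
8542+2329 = 10871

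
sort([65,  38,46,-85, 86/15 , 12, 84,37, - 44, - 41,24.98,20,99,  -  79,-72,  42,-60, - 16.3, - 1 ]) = [-85, - 79,-72, - 60 ,  -  44, - 41, - 16.3,-1,86/15,12,  20,24.98,37 , 38,42,46,65,84,99]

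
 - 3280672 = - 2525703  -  754969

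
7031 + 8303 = 15334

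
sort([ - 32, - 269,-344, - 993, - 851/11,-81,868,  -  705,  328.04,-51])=[-993,-705, - 344, - 269, - 81,-851/11,-51, - 32, 328.04,868 ]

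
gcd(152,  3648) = 152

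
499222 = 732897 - 233675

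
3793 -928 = 2865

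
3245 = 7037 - 3792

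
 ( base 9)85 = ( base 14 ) 57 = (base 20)3h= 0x4D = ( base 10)77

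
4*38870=155480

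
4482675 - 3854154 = 628521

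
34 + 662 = 696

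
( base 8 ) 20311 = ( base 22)H7B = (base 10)8393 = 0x20c9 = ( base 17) 1c0c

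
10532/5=2106+2/5 = 2106.40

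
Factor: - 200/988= -2^1*5^2*13^ ( - 1) * 19^ ( - 1)  =  - 50/247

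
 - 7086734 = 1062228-8148962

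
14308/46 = 311 +1/23 = 311.04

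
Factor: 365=5^1*73^1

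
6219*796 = 4950324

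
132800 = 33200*4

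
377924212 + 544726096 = 922650308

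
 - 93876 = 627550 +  - 721426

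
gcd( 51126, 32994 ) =6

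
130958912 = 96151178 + 34807734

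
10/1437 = 10/1437 = 0.01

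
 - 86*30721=  -  2642006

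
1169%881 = 288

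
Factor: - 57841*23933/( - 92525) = 5^( - 2)*7^2*13^1*263^1*3701^(-1)*8263^1 = 1384308653/92525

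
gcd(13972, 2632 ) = 28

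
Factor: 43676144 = 2^4*157^1*17387^1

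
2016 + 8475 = 10491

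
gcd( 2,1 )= 1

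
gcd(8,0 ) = 8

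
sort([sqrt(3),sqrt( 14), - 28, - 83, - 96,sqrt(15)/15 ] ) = [ - 96, - 83, - 28, sqrt( 15) /15, sqrt( 3 ),sqrt( 14)] 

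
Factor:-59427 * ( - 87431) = 3^3*17^1*31^1 * 37^1*71^1*139^1 = 5195762037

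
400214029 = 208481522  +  191732507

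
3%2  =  1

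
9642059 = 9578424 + 63635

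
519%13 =12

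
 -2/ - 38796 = 1/19398 = 0.00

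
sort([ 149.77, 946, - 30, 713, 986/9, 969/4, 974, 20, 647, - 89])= [ - 89, - 30, 20,986/9, 149.77,969/4, 647, 713,946, 974]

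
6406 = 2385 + 4021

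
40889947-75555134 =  - 34665187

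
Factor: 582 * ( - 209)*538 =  - 2^2*3^1*11^1*19^1*97^1*269^1 = - 65441244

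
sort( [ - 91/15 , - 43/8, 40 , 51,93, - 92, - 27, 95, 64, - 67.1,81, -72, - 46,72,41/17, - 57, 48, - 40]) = [ - 92, - 72 , - 67.1,  -  57 , - 46, - 40, - 27 , - 91/15, - 43/8,41/17 , 40,48 , 51 , 64,72 , 81, 93, 95]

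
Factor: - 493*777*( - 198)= 2^1*3^3*7^1*11^1*17^1*29^1  *37^1 = 75846078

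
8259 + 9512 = 17771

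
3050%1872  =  1178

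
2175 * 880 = 1914000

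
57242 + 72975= 130217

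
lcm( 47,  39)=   1833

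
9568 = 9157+411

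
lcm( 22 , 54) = 594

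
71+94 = 165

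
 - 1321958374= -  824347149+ - 497611225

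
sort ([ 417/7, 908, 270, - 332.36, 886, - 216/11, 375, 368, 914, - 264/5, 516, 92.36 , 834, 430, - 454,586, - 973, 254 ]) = [ - 973 , - 454, - 332.36, - 264/5, - 216/11,  417/7, 92.36, 254,270,  368,375,430, 516, 586, 834,886, 908,914]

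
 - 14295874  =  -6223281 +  - 8072593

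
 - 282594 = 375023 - 657617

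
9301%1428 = 733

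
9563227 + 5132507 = 14695734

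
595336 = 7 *85048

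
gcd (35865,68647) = 1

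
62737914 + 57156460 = 119894374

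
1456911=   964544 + 492367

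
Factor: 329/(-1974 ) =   -  1/6 = -2^ ( - 1 )*3^( - 1)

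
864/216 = 4= 4.00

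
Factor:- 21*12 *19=  -  4788 = -2^2*3^2*7^1*19^1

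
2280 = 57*40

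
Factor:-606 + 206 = -400  =  - 2^4  *5^2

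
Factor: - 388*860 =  - 2^4*5^1*43^1*97^1 = - 333680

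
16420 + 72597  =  89017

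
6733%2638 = 1457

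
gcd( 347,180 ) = 1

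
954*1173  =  1119042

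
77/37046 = 77/37046 = 0.00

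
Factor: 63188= 2^2*15797^1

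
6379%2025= 304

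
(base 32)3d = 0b1101101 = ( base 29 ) 3M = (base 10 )109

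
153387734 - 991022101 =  - 837634367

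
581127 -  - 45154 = 626281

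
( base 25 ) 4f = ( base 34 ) 3D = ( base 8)163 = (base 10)115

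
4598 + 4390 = 8988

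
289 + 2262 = 2551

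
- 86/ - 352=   43/176 = 0.24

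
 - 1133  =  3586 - 4719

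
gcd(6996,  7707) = 3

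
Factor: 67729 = 89^1*761^1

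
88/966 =44/483 = 0.09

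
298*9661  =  2878978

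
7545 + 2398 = 9943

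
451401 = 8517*53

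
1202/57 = 1202/57 = 21.09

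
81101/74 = 1095 + 71/74 = 1095.96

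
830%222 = 164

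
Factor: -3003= - 3^1*7^1 *11^1*13^1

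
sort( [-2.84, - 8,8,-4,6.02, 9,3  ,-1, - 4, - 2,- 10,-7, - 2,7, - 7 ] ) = [  -  10, - 8, - 7, - 7, - 4, - 4, - 2.84, - 2, -2, - 1,3,6.02, 7, 8,9 ] 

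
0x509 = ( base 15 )5AE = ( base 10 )1289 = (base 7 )3521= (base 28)1I1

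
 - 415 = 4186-4601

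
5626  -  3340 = 2286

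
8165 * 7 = 57155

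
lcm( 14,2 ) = 14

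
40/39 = 1 + 1/39 = 1.03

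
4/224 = 1/56 = 0.02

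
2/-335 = -1+333/335 = - 0.01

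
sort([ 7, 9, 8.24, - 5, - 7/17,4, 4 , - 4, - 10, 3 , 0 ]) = [  -  10, - 5, - 4 , - 7/17, 0,3 , 4, 4, 7, 8.24 , 9] 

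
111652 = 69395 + 42257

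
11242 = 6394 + 4848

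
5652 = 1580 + 4072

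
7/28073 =7/28073 = 0.00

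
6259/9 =695 + 4/9 = 695.44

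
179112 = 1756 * 102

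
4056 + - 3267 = 789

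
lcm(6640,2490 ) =19920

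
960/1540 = 48/77 = 0.62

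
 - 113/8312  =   - 113/8312 = - 0.01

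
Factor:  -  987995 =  - 5^1 * 197599^1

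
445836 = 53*8412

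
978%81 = 6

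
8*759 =6072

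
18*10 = 180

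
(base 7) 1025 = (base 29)CE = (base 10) 362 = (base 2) 101101010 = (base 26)do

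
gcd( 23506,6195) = 7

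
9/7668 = 1/852   =  0.00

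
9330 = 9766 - 436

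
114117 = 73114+41003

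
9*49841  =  448569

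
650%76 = 42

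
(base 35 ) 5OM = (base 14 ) 2791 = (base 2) 1101101001011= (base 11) 5282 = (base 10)6987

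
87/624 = 29/208 = 0.14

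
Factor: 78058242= 2^1*3^4*151^1*3191^1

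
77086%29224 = 18638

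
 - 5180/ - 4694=2590/2347 = 1.10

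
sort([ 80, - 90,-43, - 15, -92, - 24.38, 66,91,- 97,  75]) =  [ - 97,-92,-90, - 43, - 24.38, - 15 , 66,75  ,  80,91 ] 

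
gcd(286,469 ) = 1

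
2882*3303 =9519246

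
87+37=124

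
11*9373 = 103103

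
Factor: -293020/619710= -2^1*3^( - 1)*7^1 * 23^1* 227^( -1 ) = - 322/681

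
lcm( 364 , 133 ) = 6916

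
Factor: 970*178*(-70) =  - 12086200  =  - 2^3 * 5^2*7^1*89^1*97^1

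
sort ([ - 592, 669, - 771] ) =[ - 771, - 592,669] 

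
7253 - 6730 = 523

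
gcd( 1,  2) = 1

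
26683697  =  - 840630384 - -867314081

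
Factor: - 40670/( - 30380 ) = 83/62 = 2^( - 1)*31^( - 1)*83^1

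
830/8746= 415/4373 = 0.09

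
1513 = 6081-4568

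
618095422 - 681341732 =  - 63246310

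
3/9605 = 3/9605 = 0.00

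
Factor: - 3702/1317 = - 2^1*439^( - 1 )*617^1 = -1234/439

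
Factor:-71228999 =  - 23^1*3096913^1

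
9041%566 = 551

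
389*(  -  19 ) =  - 7391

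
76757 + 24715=101472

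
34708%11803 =11102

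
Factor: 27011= 27011^1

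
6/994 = 3/497 = 0.01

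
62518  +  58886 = 121404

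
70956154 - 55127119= 15829035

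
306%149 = 8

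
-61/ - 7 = 8 + 5/7 = 8.71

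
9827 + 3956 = 13783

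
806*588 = 473928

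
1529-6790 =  - 5261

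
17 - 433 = -416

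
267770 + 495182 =762952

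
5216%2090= 1036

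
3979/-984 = -5 + 941/984 =- 4.04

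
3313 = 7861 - 4548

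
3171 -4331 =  - 1160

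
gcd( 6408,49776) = 24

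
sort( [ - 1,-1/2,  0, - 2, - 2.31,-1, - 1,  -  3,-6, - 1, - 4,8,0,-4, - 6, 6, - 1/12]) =[ - 6, - 6,-4,-4, - 3, - 2.31, - 2, - 1, - 1, - 1,  -  1,  -  1/2, - 1/12, 0, 0 , 6, 8]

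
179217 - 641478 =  - 462261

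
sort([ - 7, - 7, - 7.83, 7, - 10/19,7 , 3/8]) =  [ - 7.83 , - 7, -7, - 10/19, 3/8, 7,7] 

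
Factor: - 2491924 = -2^2*59^1*10559^1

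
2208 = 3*736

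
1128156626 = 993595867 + 134560759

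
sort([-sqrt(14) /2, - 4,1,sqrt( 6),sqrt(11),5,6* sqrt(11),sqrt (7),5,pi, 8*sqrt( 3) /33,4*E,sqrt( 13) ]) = [ - 4, - sqrt(14)/2 , 8*sqrt(3) /33,1,sqrt( 6),sqrt (7),pi, sqrt( 11),sqrt( 13),5,5,  4*E,6*sqrt( 11) ]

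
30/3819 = 10/1273= 0.01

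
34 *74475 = 2532150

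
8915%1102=99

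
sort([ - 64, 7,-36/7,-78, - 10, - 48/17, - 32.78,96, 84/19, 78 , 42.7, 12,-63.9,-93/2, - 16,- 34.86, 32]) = [-78 , - 64, - 63.9, - 93/2 , - 34.86, - 32.78 , - 16, - 10, - 36/7, - 48/17, 84/19 , 7,  12, 32,42.7, 78, 96 ] 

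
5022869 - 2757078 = 2265791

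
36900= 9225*4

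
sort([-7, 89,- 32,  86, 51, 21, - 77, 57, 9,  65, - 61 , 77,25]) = [ - 77, - 61, - 32, - 7,  9,21,25, 51, 57,65, 77 , 86,89]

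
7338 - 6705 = 633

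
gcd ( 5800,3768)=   8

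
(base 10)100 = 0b1100100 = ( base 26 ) 3m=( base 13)79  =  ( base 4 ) 1210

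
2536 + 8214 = 10750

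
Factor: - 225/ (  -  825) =3^1*11^(-1) =3/11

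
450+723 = 1173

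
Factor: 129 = 3^1*  43^1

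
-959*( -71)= 68089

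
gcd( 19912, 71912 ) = 8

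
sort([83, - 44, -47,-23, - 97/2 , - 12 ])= [ - 97/2,  -  47, - 44, - 23, - 12,83]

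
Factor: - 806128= - 2^4*50383^1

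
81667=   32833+48834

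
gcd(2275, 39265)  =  5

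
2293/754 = 2293/754 = 3.04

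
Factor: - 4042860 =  - 2^2 * 3^1*5^1 * 43^1*1567^1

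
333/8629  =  333/8629= 0.04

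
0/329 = 0 = 0.00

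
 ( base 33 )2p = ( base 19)4F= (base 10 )91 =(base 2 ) 1011011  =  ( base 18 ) 51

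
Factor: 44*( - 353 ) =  - 2^2*11^1*353^1 = -  15532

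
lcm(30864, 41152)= 123456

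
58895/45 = 1308 + 7/9 = 1308.78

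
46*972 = 44712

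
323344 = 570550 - 247206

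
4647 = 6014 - 1367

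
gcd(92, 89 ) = 1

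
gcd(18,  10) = 2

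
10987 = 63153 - 52166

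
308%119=70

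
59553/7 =8507 + 4/7 = 8507.57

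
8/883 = 8/883 = 0.01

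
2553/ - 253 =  - 11  +  10/11 =- 10.09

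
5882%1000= 882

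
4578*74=338772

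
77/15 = 5+2/15 = 5.13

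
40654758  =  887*45834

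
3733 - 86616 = - 82883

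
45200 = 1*45200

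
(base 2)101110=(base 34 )1C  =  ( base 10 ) 46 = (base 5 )141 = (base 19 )28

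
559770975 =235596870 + 324174105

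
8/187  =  8/187  =  0.04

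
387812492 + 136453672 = 524266164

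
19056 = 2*9528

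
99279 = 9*11031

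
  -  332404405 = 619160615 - 951565020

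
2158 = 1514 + 644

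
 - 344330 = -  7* 49190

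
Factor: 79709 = 7^1*59^1*193^1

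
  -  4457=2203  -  6660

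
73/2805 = 73/2805 = 0.03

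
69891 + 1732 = 71623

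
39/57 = 13/19 = 0.68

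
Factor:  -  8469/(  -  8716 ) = 2^( - 2) * 3^2*941^1*2179^(-1 ) 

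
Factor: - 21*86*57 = -2^1*3^2*7^1*19^1*43^1 = - 102942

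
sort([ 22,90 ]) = [ 22,90]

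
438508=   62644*7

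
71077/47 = 1512+13/47 = 1512.28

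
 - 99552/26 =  - 49776/13 = - 3828.92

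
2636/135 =2636/135 =19.53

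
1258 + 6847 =8105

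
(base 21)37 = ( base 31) 28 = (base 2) 1000110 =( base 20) 3A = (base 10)70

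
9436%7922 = 1514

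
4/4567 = 4/4567   =  0.00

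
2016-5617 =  - 3601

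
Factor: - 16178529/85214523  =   -17^( - 1)*41^ ( - 1) * 83^(  -  1 )*491^( - 1 )*5392843^1 = - 5392843/28404841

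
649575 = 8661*75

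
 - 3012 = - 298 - 2714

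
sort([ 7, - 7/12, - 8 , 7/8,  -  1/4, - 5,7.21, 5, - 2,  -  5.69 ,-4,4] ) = [ - 8, - 5.69, - 5, - 4, - 2,-7/12, - 1/4, 7/8,4, 5,7, 7.21] 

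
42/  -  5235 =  - 1+1731/1745 = -  0.01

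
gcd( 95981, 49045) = 1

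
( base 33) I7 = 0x259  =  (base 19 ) 1CC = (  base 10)601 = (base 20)1A1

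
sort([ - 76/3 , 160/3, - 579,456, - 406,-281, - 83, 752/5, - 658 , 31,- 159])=[ - 658, - 579, - 406,  -  281,  -  159, - 83, - 76/3,  31, 160/3  ,  752/5 , 456 ]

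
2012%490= 52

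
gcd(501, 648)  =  3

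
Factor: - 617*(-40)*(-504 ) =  - 2^6*3^2*5^1*7^1*617^1=- 12438720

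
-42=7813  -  7855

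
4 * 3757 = 15028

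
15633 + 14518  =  30151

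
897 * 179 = 160563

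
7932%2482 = 486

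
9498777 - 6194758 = 3304019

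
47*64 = 3008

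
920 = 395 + 525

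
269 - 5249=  - 4980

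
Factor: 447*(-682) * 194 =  - 59141676= - 2^2*3^1 *11^1*31^1*97^1*149^1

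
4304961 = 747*5763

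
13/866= 13/866= 0.02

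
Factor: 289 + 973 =1262  =  2^1*631^1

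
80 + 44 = 124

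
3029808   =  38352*79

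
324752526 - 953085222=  - 628332696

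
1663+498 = 2161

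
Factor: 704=2^6*11^1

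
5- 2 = 3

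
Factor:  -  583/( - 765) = 3^( - 2)*5^( - 1 ) * 11^1*17^( - 1)*53^1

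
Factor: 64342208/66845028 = 16085552/16711257  =  2^4 *3^( - 1)*7^1*19^1*97^( - 1)*7559^1*57427^ ( - 1 ) 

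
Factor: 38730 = 2^1*3^1*5^1  *1291^1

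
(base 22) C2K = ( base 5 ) 141442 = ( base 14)21D6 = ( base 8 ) 13360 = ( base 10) 5872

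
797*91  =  72527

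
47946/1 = 47946=47946.00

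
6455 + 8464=14919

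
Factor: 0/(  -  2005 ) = 0 =0^1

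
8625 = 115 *75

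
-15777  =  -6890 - 8887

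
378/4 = 189/2 = 94.50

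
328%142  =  44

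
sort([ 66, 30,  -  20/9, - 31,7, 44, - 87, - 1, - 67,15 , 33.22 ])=[  -  87, - 67, -31,  -  20/9, - 1, 7,15,30, 33.22,  44, 66 ] 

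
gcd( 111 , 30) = 3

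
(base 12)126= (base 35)4y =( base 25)6O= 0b10101110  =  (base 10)174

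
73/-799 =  - 1+ 726/799= - 0.09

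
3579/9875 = 3579/9875  =  0.36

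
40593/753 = 13531/251=53.91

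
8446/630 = 13+128/315  =  13.41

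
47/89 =47/89 = 0.53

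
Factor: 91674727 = 17^1*257^1*20983^1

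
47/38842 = 47/38842 = 0.00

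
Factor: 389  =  389^1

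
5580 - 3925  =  1655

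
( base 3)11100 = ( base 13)90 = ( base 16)75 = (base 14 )85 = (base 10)117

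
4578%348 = 54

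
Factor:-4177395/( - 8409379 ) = 3^2* 5^1*11^ ( - 2) *69499^ (-1)*92831^1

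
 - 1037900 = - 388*2675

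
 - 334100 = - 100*3341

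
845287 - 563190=282097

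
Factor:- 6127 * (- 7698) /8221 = 47165646/8221 = 2^1*3^1 * 11^1*557^1 * 1283^1 * 8221^( - 1 )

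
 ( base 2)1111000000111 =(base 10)7687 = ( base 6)55331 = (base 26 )B9H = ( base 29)942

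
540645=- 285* ( - 1897)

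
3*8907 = 26721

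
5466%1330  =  146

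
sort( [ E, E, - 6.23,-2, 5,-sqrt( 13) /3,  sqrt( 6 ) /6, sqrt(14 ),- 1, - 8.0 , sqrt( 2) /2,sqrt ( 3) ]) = [ - 8.0, - 6.23 , - 2, - sqrt(13)/3, - 1,sqrt( 6)/6,  sqrt( 2)/2,sqrt( 3 ),E, E , sqrt( 14), 5]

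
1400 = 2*700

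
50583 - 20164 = 30419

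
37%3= 1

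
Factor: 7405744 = 2^4*17^1*19^1 * 1433^1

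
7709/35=220  +  9/35 = 220.26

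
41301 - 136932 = - 95631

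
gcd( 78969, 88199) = 1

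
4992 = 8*624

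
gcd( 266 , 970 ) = 2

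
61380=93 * 660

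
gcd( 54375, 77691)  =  87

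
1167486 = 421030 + 746456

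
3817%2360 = 1457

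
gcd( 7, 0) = 7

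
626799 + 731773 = 1358572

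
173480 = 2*86740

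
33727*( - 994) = -33524638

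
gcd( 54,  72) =18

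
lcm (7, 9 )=63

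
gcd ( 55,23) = 1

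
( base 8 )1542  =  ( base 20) 236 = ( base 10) 866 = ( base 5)11431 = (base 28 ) 12q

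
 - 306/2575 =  - 1 + 2269/2575 = - 0.12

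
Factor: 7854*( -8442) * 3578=  -  2^3*3^3*7^2 * 11^1*17^1*67^1*1789^1 = - 237233808504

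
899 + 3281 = 4180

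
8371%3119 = 2133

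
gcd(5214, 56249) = 1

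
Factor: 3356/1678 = 2 = 2^1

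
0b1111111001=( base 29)162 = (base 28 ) 189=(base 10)1017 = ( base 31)11p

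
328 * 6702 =2198256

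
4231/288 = 14 + 199/288 = 14.69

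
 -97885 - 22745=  - 120630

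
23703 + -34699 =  -10996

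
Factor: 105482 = 2^1*13^1*4057^1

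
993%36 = 21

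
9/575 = 9/575 = 0.02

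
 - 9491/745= -9491/745 = -  12.74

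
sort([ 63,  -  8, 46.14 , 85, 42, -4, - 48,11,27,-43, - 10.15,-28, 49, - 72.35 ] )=[ - 72.35, - 48,  -  43, - 28, - 10.15,-8, - 4,11 , 27, 42 , 46.14,49, 63, 85]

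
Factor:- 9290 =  -2^1 * 5^1 * 929^1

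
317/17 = 18 + 11/17 = 18.65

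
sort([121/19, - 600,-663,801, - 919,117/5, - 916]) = [-919, - 916,-663, - 600,121/19, 117/5,801 ]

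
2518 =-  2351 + 4869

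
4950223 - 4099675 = 850548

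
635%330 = 305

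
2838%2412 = 426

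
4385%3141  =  1244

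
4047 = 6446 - 2399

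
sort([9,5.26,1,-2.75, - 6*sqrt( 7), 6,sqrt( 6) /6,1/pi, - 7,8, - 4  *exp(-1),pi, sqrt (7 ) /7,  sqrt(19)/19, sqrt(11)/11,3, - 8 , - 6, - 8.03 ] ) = [ - 6*sqrt( 7), - 8.03,-8, - 7, - 6, - 2.75, - 4*exp(-1), sqrt( 19) /19,sqrt ( 11)/11,1/pi,  sqrt( 7) /7,sqrt(6)/6,1,3,pi,5.26,6,8,9] 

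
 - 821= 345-1166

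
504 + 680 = 1184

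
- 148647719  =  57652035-206299754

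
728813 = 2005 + 726808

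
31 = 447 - 416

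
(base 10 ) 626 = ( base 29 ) LH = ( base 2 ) 1001110010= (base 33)iw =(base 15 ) 2bb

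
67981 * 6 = 407886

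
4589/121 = 37 + 112/121 = 37.93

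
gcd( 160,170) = 10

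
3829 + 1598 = 5427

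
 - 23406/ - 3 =7802 + 0/1 = 7802.00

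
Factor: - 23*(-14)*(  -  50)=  - 2^2 * 5^2*7^1*23^1= -  16100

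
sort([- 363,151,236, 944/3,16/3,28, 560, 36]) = [ - 363,16/3,28,36, 151,236,944/3,560]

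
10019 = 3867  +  6152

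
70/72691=70/72691= 0.00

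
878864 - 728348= 150516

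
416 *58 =24128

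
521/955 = 521/955  =  0.55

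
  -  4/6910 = - 2/3455 = - 0.00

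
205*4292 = 879860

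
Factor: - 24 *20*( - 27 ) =12960 = 2^5*3^4*5^1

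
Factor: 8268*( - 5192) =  - 2^5 * 3^1*11^1*13^1*53^1 * 59^1 = - 42927456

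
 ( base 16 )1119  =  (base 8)10431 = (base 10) 4377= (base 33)40L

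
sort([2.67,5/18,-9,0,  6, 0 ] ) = [  -  9,  0,0,5/18, 2.67, 6]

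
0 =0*73054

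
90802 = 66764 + 24038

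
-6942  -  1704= - 8646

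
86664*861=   74617704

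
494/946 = 247/473=0.52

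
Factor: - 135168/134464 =-192/191 =- 2^6*3^1* 191^ ( - 1)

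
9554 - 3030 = 6524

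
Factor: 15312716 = 2^2*17^1*67^1*3361^1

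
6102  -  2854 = 3248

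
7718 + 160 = 7878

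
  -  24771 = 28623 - 53394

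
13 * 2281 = 29653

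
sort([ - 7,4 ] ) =[ - 7, 4]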